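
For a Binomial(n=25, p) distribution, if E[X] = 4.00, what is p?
p = 0.16

For a Binomial(n, p) distribution:
E[X] = n × p

Given n = 25 and E[X] = 4.00:
4.00 = 25 × p
p = 4.00 / 25 = 0.16

Verification: Binomial(25, 0.16) has E[X] = 4.00 ✓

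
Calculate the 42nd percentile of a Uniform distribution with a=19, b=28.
22.7800

We have X ~ Uniform(a=19, b=28).

We want to find x such that P(X ≤ x) = 0.42.

This is the 42nd percentile, which means 42% of values fall below this point.

Using the inverse CDF (quantile function):
x = F⁻¹(0.42) = 22.7800

Verification: P(X ≤ 22.7800) = 0.42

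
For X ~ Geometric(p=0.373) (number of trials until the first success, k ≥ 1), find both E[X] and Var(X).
E[X] = 2.6810, Var(X) = 4.5066

We have X ~ Geometric(p=0.373) (number of trials until the first success, k ≥ 1).

For a Geometric distribution with p=0.373 (number of trials until the first success, k ≥ 1):

Expected value:
E[X] = 2.6810

Variance:
Var(X) = 4.5066

Standard deviation:
σ = √Var(X) = 2.1229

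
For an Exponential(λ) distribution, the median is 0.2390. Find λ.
λ = 2.9002

For X ~ Exponential(λ), the CDF is F(x) = 1 - e^(-λx).
The median m satisfies F(m) = 0.5:
1 - e^(-λm) = 0.5
e^(-λm) = 0.5
λm = ln(2)
m = ln(2) / λ

Given m = 0.2390:
λ = ln(2) / 0.2390 = 0.693147 / 0.2390 = 2.9002

Verification: ln(2) / 2.9002 = 0.2390 ✓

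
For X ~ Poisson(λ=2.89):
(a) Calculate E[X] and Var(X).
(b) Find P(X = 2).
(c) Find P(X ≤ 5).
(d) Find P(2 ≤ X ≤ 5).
(a) E[X] = 2.8900, Var(X) = 2.8900
(b) P(X = 2) = 0.232089
(c) P(X ≤ 5) = 0.926763
(d) P(2 ≤ X ≤ 5) = 0.710572

We have X ~ Poisson(λ=2.89).

(a) Moments:
E[X] = 2.8900
Var(X) = 2.8900
σ = √Var(X) = 1.7000

(b) Point probability using PMF:
P(X = 2) = 0.232089

(c) Cumulative probability using CDF:
P(X ≤ 5) = F(5) = 0.926763

(d) Range probability:
P(2 ≤ X ≤ 5) = P(X ≤ 5) - P(X ≤ 1)
                   = F(5) - F(1)
                   = 0.926763 - 0.216191
                   = 0.710572

This means approximately 71.1% of outcomes fall in the interval [2, 5].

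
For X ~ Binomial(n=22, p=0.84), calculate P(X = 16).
0.076914

We have X ~ Binomial(n=22, p=0.84).

For a Binomial distribution, the PMF gives us the probability of each outcome.

Using the PMF formula:
P(X = 16) = 0.076914

Rounded to 4 decimal places: 0.0769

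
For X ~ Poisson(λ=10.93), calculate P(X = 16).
0.035519

We have X ~ Poisson(λ=10.93).

For a Poisson distribution, the PMF gives us the probability of each outcome.

Using the PMF formula:
P(X = 16) = 0.035519

Rounded to 4 decimal places: 0.0355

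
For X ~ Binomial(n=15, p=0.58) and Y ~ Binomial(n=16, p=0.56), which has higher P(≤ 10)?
X has higher probability (P(X ≤ 10) = 0.8261 > P(Y ≤ 10) = 0.7792)

Compute P(≤ 10) for each distribution:

X ~ Binomial(n=15, p=0.58):
P(X ≤ 10) = 0.8261

Y ~ Binomial(n=16, p=0.56):
P(Y ≤ 10) = 0.7792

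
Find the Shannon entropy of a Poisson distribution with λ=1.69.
1.6083 nats

We have X ~ Poisson(λ=1.69).

The Shannon entropy measures the uncertainty or information content of the distribution.

For a Poisson distribution with λ=1.69:
H(X) = 1.6083 nats

(In bits, this would be 2.3203 bits.)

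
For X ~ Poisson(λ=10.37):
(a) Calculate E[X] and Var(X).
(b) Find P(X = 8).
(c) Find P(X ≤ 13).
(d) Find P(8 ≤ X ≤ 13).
(a) E[X] = 10.3700, Var(X) = 10.3700
(b) P(X = 8) = 0.104010
(c) P(X ≤ 13) = 0.836020
(d) P(8 ≤ X ≤ 13) = 0.647297

We have X ~ Poisson(λ=10.37).

(a) Moments:
E[X] = 10.3700
Var(X) = 10.3700
σ = √Var(X) = 3.2202

(b) Point probability using PMF:
P(X = 8) = 0.104010

(c) Cumulative probability using CDF:
P(X ≤ 13) = F(13) = 0.836020

(d) Range probability:
P(8 ≤ X ≤ 13) = P(X ≤ 13) - P(X ≤ 7)
                   = F(13) - F(7)
                   = 0.836020 - 0.188723
                   = 0.647297

This means approximately 64.7% of outcomes fall in the interval [8, 13].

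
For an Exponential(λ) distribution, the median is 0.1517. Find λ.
λ = 4.5692

For X ~ Exponential(λ), the CDF is F(x) = 1 - e^(-λx).
The median m satisfies F(m) = 0.5:
1 - e^(-λm) = 0.5
e^(-λm) = 0.5
λm = ln(2)
m = ln(2) / λ

Given m = 0.1517:
λ = ln(2) / 0.1517 = 0.693147 / 0.1517 = 4.5692

Verification: ln(2) / 4.5692 = 0.1517 ✓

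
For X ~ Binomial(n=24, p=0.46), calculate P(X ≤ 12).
0.725785

We have X ~ Binomial(n=24, p=0.46).

The CDF gives us P(X ≤ k).

Using the CDF:
P(X ≤ 12) = 0.725785

This means there's approximately a 72.6% chance that X is at most 12.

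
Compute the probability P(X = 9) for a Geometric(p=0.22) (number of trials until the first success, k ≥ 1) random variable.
0.030143

We have X ~ Geometric(p=0.22) (number of trials until the first success, k ≥ 1).

For a Geometric distribution, the PMF gives us the probability of each outcome.

Using the PMF formula:
P(X = 9) = 0.030143

Rounded to 4 decimal places: 0.0301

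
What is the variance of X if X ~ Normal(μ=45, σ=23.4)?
547.5600

We have X ~ Normal(μ=45, σ=23.4).

For a Normal distribution with μ=45, σ=23.4:
Var(X) = 547.5600

The variance measures the spread of the distribution around the mean.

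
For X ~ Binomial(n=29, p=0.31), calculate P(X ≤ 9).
0.590512

We have X ~ Binomial(n=29, p=0.31).

The CDF gives us P(X ≤ k).

Using the CDF:
P(X ≤ 9) = 0.590512

This means there's approximately a 59.1% chance that X is at most 9.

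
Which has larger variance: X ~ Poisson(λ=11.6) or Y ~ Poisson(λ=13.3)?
Y has larger variance (13.3000 > 11.6000)

Compute the variance for each distribution:

X ~ Poisson(λ=11.6):
Var(X) = 11.6000

Y ~ Poisson(λ=13.3):
Var(Y) = 13.3000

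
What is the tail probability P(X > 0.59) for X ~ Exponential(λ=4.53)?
0.069065

We have X ~ Exponential(λ=4.53).

P(X > 0.59) = 1 - P(X ≤ 0.59)
                = 1 - F(0.59)
                = 1 - 0.930935
                = 0.069065

So there's approximately a 6.9% chance that X exceeds 0.59.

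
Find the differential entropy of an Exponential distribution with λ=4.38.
-0.4770 nats

We have X ~ Exponential(λ=4.38).

The differential entropy measures the uncertainty or information content of the distribution.

For an Exponential distribution with λ=4.38:
h(X) = -0.4770 nats

(In bits, this would be -0.6882 bits.)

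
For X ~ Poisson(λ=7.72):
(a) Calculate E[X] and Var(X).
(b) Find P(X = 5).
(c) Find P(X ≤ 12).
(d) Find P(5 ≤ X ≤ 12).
(a) E[X] = 7.7200, Var(X) = 7.7200
(b) P(X = 5) = 0.101427
(c) P(X ≤ 12) = 0.948747
(d) P(5 ≤ X ≤ 12) = 0.831923

We have X ~ Poisson(λ=7.72).

(a) Moments:
E[X] = 7.7200
Var(X) = 7.7200
σ = √Var(X) = 2.7785

(b) Point probability using PMF:
P(X = 5) = 0.101427

(c) Cumulative probability using CDF:
P(X ≤ 12) = F(12) = 0.948747

(d) Range probability:
P(5 ≤ X ≤ 12) = P(X ≤ 12) - P(X ≤ 4)
                   = F(12) - F(4)
                   = 0.948747 - 0.116825
                   = 0.831923

This means approximately 83.2% of outcomes fall in the interval [5, 12].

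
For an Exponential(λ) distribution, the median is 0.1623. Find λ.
λ = 4.2708

For X ~ Exponential(λ), the CDF is F(x) = 1 - e^(-λx).
The median m satisfies F(m) = 0.5:
1 - e^(-λm) = 0.5
e^(-λm) = 0.5
λm = ln(2)
m = ln(2) / λ

Given m = 0.1623:
λ = ln(2) / 0.1623 = 0.693147 / 0.1623 = 4.2708

Verification: ln(2) / 4.2708 = 0.1623 ✓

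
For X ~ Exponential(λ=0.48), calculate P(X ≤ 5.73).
0.936098

We have X ~ Exponential(λ=0.48).

The CDF gives us P(X ≤ k).

Using the CDF:
P(X ≤ 5.73) = 0.936098

This means there's approximately a 93.6% chance that X is at most 5.73.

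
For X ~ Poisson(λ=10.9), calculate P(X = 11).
0.119323

We have X ~ Poisson(λ=10.9).

For a Poisson distribution, the PMF gives us the probability of each outcome.

Using the PMF formula:
P(X = 11) = 0.119323

Rounded to 4 decimal places: 0.1193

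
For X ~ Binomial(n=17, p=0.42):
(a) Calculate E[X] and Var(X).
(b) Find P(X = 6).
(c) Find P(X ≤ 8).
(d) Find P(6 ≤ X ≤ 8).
(a) E[X] = 7.1400, Var(X) = 4.1412
(b) P(X = 6) = 0.169740
(c) P(X ≤ 8) = 0.749790
(d) P(6 ≤ X ≤ 8) = 0.537728

We have X ~ Binomial(n=17, p=0.42).

(a) Moments:
E[X] = 7.1400
Var(X) = 4.1412
σ = √Var(X) = 2.0350

(b) Point probability using PMF:
P(X = 6) = 0.169740

(c) Cumulative probability using CDF:
P(X ≤ 8) = F(8) = 0.749790

(d) Range probability:
P(6 ≤ X ≤ 8) = P(X ≤ 8) - P(X ≤ 5)
                   = F(8) - F(5)
                   = 0.749790 - 0.212062
                   = 0.537728

This means approximately 53.8% of outcomes fall in the interval [6, 8].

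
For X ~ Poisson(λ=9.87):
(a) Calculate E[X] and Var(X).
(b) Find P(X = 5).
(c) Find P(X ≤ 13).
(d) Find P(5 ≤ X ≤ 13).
(a) E[X] = 9.8700, Var(X) = 9.8700
(b) P(X = 5) = 0.040357
(c) P(X ≤ 13) = 0.873757
(d) P(5 ≤ X ≤ 13) = 0.841947

We have X ~ Poisson(λ=9.87).

(a) Moments:
E[X] = 9.8700
Var(X) = 9.8700
σ = √Var(X) = 3.1417

(b) Point probability using PMF:
P(X = 5) = 0.040357

(c) Cumulative probability using CDF:
P(X ≤ 13) = F(13) = 0.873757

(d) Range probability:
P(5 ≤ X ≤ 13) = P(X ≤ 13) - P(X ≤ 4)
                   = F(13) - F(4)
                   = 0.873757 - 0.031810
                   = 0.841947

This means approximately 84.2% of outcomes fall in the interval [5, 13].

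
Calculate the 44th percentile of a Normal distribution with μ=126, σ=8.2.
124.7621

We have X ~ Normal(μ=126, σ=8.2).

We want to find x such that P(X ≤ x) = 0.44.

This is the 44th percentile, which means 44% of values fall below this point.

Using the inverse CDF (quantile function):
x = F⁻¹(0.44) = 124.7621

Verification: P(X ≤ 124.7621) = 0.44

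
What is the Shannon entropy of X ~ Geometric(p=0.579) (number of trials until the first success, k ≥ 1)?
1.1755 nats

We have X ~ Geometric(p=0.579) (number of trials until the first success, k ≥ 1).

The Shannon entropy measures the uncertainty or information content of the distribution.

For a Geometric distribution with p=0.579 (number of trials until the first success, k ≥ 1):
H(X) = 1.1755 nats

(In bits, this would be 1.6959 bits.)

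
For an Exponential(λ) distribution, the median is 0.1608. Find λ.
λ = 4.3106

For X ~ Exponential(λ), the CDF is F(x) = 1 - e^(-λx).
The median m satisfies F(m) = 0.5:
1 - e^(-λm) = 0.5
e^(-λm) = 0.5
λm = ln(2)
m = ln(2) / λ

Given m = 0.1608:
λ = ln(2) / 0.1608 = 0.693147 / 0.1608 = 4.3106

Verification: ln(2) / 4.3106 = 0.1608 ✓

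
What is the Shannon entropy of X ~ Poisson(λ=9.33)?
2.5261 nats

We have X ~ Poisson(λ=9.33).

The Shannon entropy measures the uncertainty or information content of the distribution.

For a Poisson distribution with λ=9.33:
H(X) = 2.5261 nats

(In bits, this would be 3.6443 bits.)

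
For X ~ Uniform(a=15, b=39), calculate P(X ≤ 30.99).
0.666250

We have X ~ Uniform(a=15, b=39).

The CDF gives us P(X ≤ k).

Using the CDF:
P(X ≤ 30.99) = 0.666250

This means there's approximately a 66.6% chance that X is at most 30.99.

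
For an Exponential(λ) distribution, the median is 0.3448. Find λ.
λ = 2.0103

For X ~ Exponential(λ), the CDF is F(x) = 1 - e^(-λx).
The median m satisfies F(m) = 0.5:
1 - e^(-λm) = 0.5
e^(-λm) = 0.5
λm = ln(2)
m = ln(2) / λ

Given m = 0.3448:
λ = ln(2) / 0.3448 = 0.693147 / 0.3448 = 2.0103

Verification: ln(2) / 2.0103 = 0.3448 ✓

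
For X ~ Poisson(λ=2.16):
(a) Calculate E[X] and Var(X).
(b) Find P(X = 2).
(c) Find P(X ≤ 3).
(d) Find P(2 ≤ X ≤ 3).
(a) E[X] = 2.1600, Var(X) = 2.1600
(b) P(X = 2) = 0.269030
(c) P(X ≤ 3) = 0.827160
(d) P(2 ≤ X ≤ 3) = 0.462732

We have X ~ Poisson(λ=2.16).

(a) Moments:
E[X] = 2.1600
Var(X) = 2.1600
σ = √Var(X) = 1.4697

(b) Point probability using PMF:
P(X = 2) = 0.269030

(c) Cumulative probability using CDF:
P(X ≤ 3) = F(3) = 0.827160

(d) Range probability:
P(2 ≤ X ≤ 3) = P(X ≤ 3) - P(X ≤ 1)
                   = F(3) - F(1)
                   = 0.827160 - 0.364427
                   = 0.462732

This means approximately 46.3% of outcomes fall in the interval [2, 3].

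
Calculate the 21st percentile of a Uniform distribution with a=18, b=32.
20.9400

We have X ~ Uniform(a=18, b=32).

We want to find x such that P(X ≤ x) = 0.21.

This is the 21st percentile, which means 21% of values fall below this point.

Using the inverse CDF (quantile function):
x = F⁻¹(0.21) = 20.9400

Verification: P(X ≤ 20.9400) = 0.21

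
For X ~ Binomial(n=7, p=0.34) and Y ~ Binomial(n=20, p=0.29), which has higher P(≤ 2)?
X has higher probability (P(X ≤ 2) = 0.5553 > P(Y ≤ 2) = 0.0433)

Compute P(≤ 2) for each distribution:

X ~ Binomial(n=7, p=0.34):
P(X ≤ 2) = 0.5553

Y ~ Binomial(n=20, p=0.29):
P(Y ≤ 2) = 0.0433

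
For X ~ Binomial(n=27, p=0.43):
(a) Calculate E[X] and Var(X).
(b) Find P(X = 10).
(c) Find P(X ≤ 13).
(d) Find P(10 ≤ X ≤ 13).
(a) E[X] = 11.6100, Var(X) = 6.6177
(b) P(X = 10) = 0.129035
(c) P(X ≤ 13) = 0.769705
(d) P(10 ≤ X ≤ 13) = 0.562505

We have X ~ Binomial(n=27, p=0.43).

(a) Moments:
E[X] = 11.6100
Var(X) = 6.6177
σ = √Var(X) = 2.5725

(b) Point probability using PMF:
P(X = 10) = 0.129035

(c) Cumulative probability using CDF:
P(X ≤ 13) = F(13) = 0.769705

(d) Range probability:
P(10 ≤ X ≤ 13) = P(X ≤ 13) - P(X ≤ 9)
                   = F(13) - F(9)
                   = 0.769705 - 0.207199
                   = 0.562505

This means approximately 56.3% of outcomes fall in the interval [10, 13].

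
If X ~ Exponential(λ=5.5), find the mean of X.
0.1818

We have X ~ Exponential(λ=5.5).

For an Exponential distribution with λ=5.5:
E[X] = 0.1818

This is the expected (average) value of X.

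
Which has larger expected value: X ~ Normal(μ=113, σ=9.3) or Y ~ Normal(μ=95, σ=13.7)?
X has larger mean (113.0000 > 95.0000)

Compute the expected value for each distribution:

X ~ Normal(μ=113, σ=9.3):
E[X] = 113.0000

Y ~ Normal(μ=95, σ=13.7):
E[Y] = 95.0000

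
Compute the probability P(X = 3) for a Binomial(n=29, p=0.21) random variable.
0.073745

We have X ~ Binomial(n=29, p=0.21).

For a Binomial distribution, the PMF gives us the probability of each outcome.

Using the PMF formula:
P(X = 3) = 0.073745

Rounded to 4 decimal places: 0.0737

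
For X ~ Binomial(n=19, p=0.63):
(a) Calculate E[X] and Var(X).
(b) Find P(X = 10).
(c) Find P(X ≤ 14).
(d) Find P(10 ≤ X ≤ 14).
(a) E[X] = 11.9700, Var(X) = 4.4289
(b) P(X = 10) = 0.118247
(c) P(X ≤ 14) = 0.887813
(d) P(10 ≤ X ≤ 14) = 0.766522

We have X ~ Binomial(n=19, p=0.63).

(a) Moments:
E[X] = 11.9700
Var(X) = 4.4289
σ = √Var(X) = 2.1045

(b) Point probability using PMF:
P(X = 10) = 0.118247

(c) Cumulative probability using CDF:
P(X ≤ 14) = F(14) = 0.887813

(d) Range probability:
P(10 ≤ X ≤ 14) = P(X ≤ 14) - P(X ≤ 9)
                   = F(14) - F(9)
                   = 0.887813 - 0.121291
                   = 0.766522

This means approximately 76.7% of outcomes fall in the interval [10, 14].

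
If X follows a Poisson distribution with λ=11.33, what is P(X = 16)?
0.042316

We have X ~ Poisson(λ=11.33).

For a Poisson distribution, the PMF gives us the probability of each outcome.

Using the PMF formula:
P(X = 16) = 0.042316

Rounded to 4 decimal places: 0.0423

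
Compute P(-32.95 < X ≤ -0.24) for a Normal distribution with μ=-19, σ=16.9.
0.661953

We have X ~ Normal(μ=-19, σ=16.9).

To find P(-32.95 < X ≤ -0.24), we use:
P(-32.95 < X ≤ -0.24) = P(X ≤ -0.24) - P(X ≤ -32.95)
                 = F(-0.24) - F(-32.95)
                 = 0.866513 - 0.204560
                 = 0.661953

So there's approximately a 66.2% chance that X falls in this range.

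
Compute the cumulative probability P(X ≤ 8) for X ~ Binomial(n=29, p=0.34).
0.302758

We have X ~ Binomial(n=29, p=0.34).

The CDF gives us P(X ≤ k).

Using the CDF:
P(X ≤ 8) = 0.302758

This means there's approximately a 30.3% chance that X is at most 8.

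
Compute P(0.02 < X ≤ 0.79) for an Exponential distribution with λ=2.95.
0.845460

We have X ~ Exponential(λ=2.95).

To find P(0.02 < X ≤ 0.79), we use:
P(0.02 < X ≤ 0.79) = P(X ≤ 0.79) - P(X ≤ 0.02)
                 = F(0.79) - F(0.02)
                 = 0.902753 - 0.057293
                 = 0.845460

So there's approximately a 84.5% chance that X falls in this range.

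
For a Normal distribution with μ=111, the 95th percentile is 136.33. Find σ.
σ = 15.3995

For X ~ Normal(μ, σ), the p-th percentile satisfies x = μ + z_p × σ,
where z_p = Φ⁻¹(p) is the standard normal quantile.

Step 1: z_{0.95} = Φ⁻¹(0.95) = 1.6449

Step 2: Solve for σ:
136.33 = 111 + 1.6449 × σ
σ = (136.33 - 111) / 1.6449
σ = 25.33 / 1.6449
σ = 15.3995

Verification: μ + z × σ = 111 + 1.6449 × 15.3995 = 136.33 ✓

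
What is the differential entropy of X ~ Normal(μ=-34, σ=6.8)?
3.3359 nats

We have X ~ Normal(μ=-34, σ=6.8).

The differential entropy measures the uncertainty or information content of the distribution.

For a Normal distribution with μ=-34, σ=6.8:
h(X) = 3.3359 nats

(In bits, this would be 4.8126 bits.)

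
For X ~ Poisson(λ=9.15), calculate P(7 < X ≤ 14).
0.646847

We have X ~ Poisson(λ=9.15).

To find P(7 < X ≤ 14), we use:
P(7 < X ≤ 14) = P(X ≤ 14) - P(X ≤ 7)
                 = F(14) - F(7)
                 = 0.953471 - 0.306625
                 = 0.646847

So there's approximately a 64.7% chance that X falls in this range.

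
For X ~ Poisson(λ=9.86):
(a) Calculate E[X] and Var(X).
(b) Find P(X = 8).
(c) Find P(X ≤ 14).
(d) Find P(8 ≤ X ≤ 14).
(a) E[X] = 9.8600, Var(X) = 9.8600
(b) P(X = 8) = 0.115705
(c) P(X ≤ 14) = 0.923629
(d) P(8 ≤ X ≤ 14) = 0.690531

We have X ~ Poisson(λ=9.86).

(a) Moments:
E[X] = 9.8600
Var(X) = 9.8600
σ = √Var(X) = 3.1401

(b) Point probability using PMF:
P(X = 8) = 0.115705

(c) Cumulative probability using CDF:
P(X ≤ 14) = F(14) = 0.923629

(d) Range probability:
P(8 ≤ X ≤ 14) = P(X ≤ 14) - P(X ≤ 7)
                   = F(14) - F(7)
                   = 0.923629 - 0.233097
                   = 0.690531

This means approximately 69.1% of outcomes fall in the interval [8, 14].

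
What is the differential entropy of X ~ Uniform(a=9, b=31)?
3.0910 nats

We have X ~ Uniform(a=9, b=31).

The differential entropy measures the uncertainty or information content of the distribution.

For a Uniform distribution with a=9, b=31:
h(X) = 3.0910 nats

(In bits, this would be 4.4594 bits.)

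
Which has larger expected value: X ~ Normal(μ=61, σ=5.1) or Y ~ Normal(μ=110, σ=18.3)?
Y has larger mean (110.0000 > 61.0000)

Compute the expected value for each distribution:

X ~ Normal(μ=61, σ=5.1):
E[X] = 61.0000

Y ~ Normal(μ=110, σ=18.3):
E[Y] = 110.0000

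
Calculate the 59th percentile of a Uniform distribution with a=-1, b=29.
16.7000

We have X ~ Uniform(a=-1, b=29).

We want to find x such that P(X ≤ x) = 0.59.

This is the 59th percentile, which means 59% of values fall below this point.

Using the inverse CDF (quantile function):
x = F⁻¹(0.59) = 16.7000

Verification: P(X ≤ 16.7000) = 0.59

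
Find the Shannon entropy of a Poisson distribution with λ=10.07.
2.5650 nats

We have X ~ Poisson(λ=10.07).

The Shannon entropy measures the uncertainty or information content of the distribution.

For a Poisson distribution with λ=10.07:
H(X) = 2.5650 nats

(In bits, this would be 3.7005 bits.)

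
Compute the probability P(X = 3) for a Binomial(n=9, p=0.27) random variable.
0.250212

We have X ~ Binomial(n=9, p=0.27).

For a Binomial distribution, the PMF gives us the probability of each outcome.

Using the PMF formula:
P(X = 3) = 0.250212

Rounded to 4 decimal places: 0.2502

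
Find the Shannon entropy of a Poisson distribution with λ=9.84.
2.5532 nats

We have X ~ Poisson(λ=9.84).

The Shannon entropy measures the uncertainty or information content of the distribution.

For a Poisson distribution with λ=9.84:
H(X) = 2.5532 nats

(In bits, this would be 3.6835 bits.)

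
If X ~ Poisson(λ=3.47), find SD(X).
1.8628

We have X ~ Poisson(λ=3.47).

For a Poisson distribution with λ=3.47:
σ = √Var(X) = 1.8628

The standard deviation is the square root of the variance.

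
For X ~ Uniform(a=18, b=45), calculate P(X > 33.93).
0.410000

We have X ~ Uniform(a=18, b=45).

P(X > 33.93) = 1 - P(X ≤ 33.93)
                = 1 - F(33.93)
                = 1 - 0.590000
                = 0.410000

So there's approximately a 41.0% chance that X exceeds 33.93.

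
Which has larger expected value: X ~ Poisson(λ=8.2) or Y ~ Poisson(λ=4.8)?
X has larger mean (8.2000 > 4.8000)

Compute the expected value for each distribution:

X ~ Poisson(λ=8.2):
E[X] = 8.2000

Y ~ Poisson(λ=4.8):
E[Y] = 4.8000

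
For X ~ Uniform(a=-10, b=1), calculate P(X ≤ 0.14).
0.921818

We have X ~ Uniform(a=-10, b=1).

The CDF gives us P(X ≤ k).

Using the CDF:
P(X ≤ 0.14) = 0.921818

This means there's approximately a 92.2% chance that X is at most 0.14.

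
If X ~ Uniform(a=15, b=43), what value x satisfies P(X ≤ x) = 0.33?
24.2400

We have X ~ Uniform(a=15, b=43).

We want to find x such that P(X ≤ x) = 0.33.

This is the 33rd percentile, which means 33% of values fall below this point.

Using the inverse CDF (quantile function):
x = F⁻¹(0.33) = 24.2400

Verification: P(X ≤ 24.2400) = 0.33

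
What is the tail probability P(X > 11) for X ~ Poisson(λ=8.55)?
0.155634

We have X ~ Poisson(λ=8.55).

P(X > 11) = 1 - P(X ≤ 11)
                = 1 - F(11)
                = 1 - 0.844366
                = 0.155634

So there's approximately a 15.6% chance that X exceeds 11.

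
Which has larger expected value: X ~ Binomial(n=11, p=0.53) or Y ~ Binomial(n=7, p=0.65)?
X has larger mean (5.8300 > 4.5500)

Compute the expected value for each distribution:

X ~ Binomial(n=11, p=0.53):
E[X] = 5.8300

Y ~ Binomial(n=7, p=0.65):
E[Y] = 4.5500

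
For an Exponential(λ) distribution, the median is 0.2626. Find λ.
λ = 2.6396

For X ~ Exponential(λ), the CDF is F(x) = 1 - e^(-λx).
The median m satisfies F(m) = 0.5:
1 - e^(-λm) = 0.5
e^(-λm) = 0.5
λm = ln(2)
m = ln(2) / λ

Given m = 0.2626:
λ = ln(2) / 0.2626 = 0.693147 / 0.2626 = 2.6396

Verification: ln(2) / 2.6396 = 0.2626 ✓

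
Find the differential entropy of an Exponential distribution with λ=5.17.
-0.6429 nats

We have X ~ Exponential(λ=5.17).

The differential entropy measures the uncertainty or information content of the distribution.

For an Exponential distribution with λ=5.17:
h(X) = -0.6429 nats

(In bits, this would be -0.9275 bits.)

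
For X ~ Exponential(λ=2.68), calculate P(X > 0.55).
0.229008

We have X ~ Exponential(λ=2.68).

P(X > 0.55) = 1 - P(X ≤ 0.55)
                = 1 - F(0.55)
                = 1 - 0.770992
                = 0.229008

So there's approximately a 22.9% chance that X exceeds 0.55.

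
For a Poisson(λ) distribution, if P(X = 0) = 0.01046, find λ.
λ = 4.5602

For a Poisson(λ) distribution, the PMF at 0 is:
P(X = 0) = λ^0 e^(-λ) / 0! = e^(-λ)

Given P(X = 0) = 0.01046:
e^(-λ) = 0.01046
-λ = ln(0.01046)
λ = -ln(0.01046) = 4.5602

Verification: e^(-4.5602) = 0.01046 ✓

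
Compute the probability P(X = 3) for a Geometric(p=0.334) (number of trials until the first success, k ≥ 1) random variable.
0.148148

We have X ~ Geometric(p=0.334) (number of trials until the first success, k ≥ 1).

For a Geometric distribution, the PMF gives us the probability of each outcome.

Using the PMF formula:
P(X = 3) = 0.148148

Rounded to 4 decimal places: 0.1481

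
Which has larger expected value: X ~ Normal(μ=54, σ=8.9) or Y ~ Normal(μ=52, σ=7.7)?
X has larger mean (54.0000 > 52.0000)

Compute the expected value for each distribution:

X ~ Normal(μ=54, σ=8.9):
E[X] = 54.0000

Y ~ Normal(μ=52, σ=7.7):
E[Y] = 52.0000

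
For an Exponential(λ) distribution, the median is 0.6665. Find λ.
λ = 1.0400

For X ~ Exponential(λ), the CDF is F(x) = 1 - e^(-λx).
The median m satisfies F(m) = 0.5:
1 - e^(-λm) = 0.5
e^(-λm) = 0.5
λm = ln(2)
m = ln(2) / λ

Given m = 0.6665:
λ = ln(2) / 0.6665 = 0.693147 / 0.6665 = 1.0400

Verification: ln(2) / 1.0400 = 0.6665 ✓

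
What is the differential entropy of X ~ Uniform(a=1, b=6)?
1.6094 nats

We have X ~ Uniform(a=1, b=6).

The differential entropy measures the uncertainty or information content of the distribution.

For a Uniform distribution with a=1, b=6:
h(X) = 1.6094 nats

(In bits, this would be 2.3219 bits.)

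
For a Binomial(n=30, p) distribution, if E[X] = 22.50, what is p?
p = 0.75

For a Binomial(n, p) distribution:
E[X] = n × p

Given n = 30 and E[X] = 22.50:
22.50 = 30 × p
p = 22.50 / 30 = 0.75

Verification: Binomial(30, 0.75) has E[X] = 22.50 ✓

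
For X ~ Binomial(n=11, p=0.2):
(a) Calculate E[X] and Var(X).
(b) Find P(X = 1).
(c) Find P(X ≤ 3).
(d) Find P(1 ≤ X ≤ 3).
(a) E[X] = 2.2000, Var(X) = 1.7600
(b) P(X = 1) = 0.236223
(c) P(X ≤ 3) = 0.838861
(d) P(1 ≤ X ≤ 3) = 0.752961

We have X ~ Binomial(n=11, p=0.2).

(a) Moments:
E[X] = 2.2000
Var(X) = 1.7600
σ = √Var(X) = 1.3266

(b) Point probability using PMF:
P(X = 1) = 0.236223

(c) Cumulative probability using CDF:
P(X ≤ 3) = F(3) = 0.838861

(d) Range probability:
P(1 ≤ X ≤ 3) = P(X ≤ 3) - P(X ≤ 0)
                   = F(3) - F(0)
                   = 0.838861 - 0.085899
                   = 0.752961

This means approximately 75.3% of outcomes fall in the interval [1, 3].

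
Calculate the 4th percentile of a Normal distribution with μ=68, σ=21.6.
30.1852

We have X ~ Normal(μ=68, σ=21.6).

We want to find x such that P(X ≤ x) = 0.04.

This is the 4th percentile, which means 4% of values fall below this point.

Using the inverse CDF (quantile function):
x = F⁻¹(0.04) = 30.1852

Verification: P(X ≤ 30.1852) = 0.04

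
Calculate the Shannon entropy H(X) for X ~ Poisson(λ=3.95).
2.0800 nats

We have X ~ Poisson(λ=3.95).

The Shannon entropy measures the uncertainty or information content of the distribution.

For a Poisson distribution with λ=3.95:
H(X) = 2.0800 nats

(In bits, this would be 3.0008 bits.)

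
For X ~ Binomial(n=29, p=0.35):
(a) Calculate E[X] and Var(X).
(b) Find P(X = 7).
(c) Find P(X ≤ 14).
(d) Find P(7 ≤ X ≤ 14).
(a) E[X] = 10.1500, Var(X) = 6.5975
(b) P(X = 7) = 0.076897
(c) P(X ≤ 14) = 0.952363
(d) P(7 ≤ X ≤ 14) = 0.878579

We have X ~ Binomial(n=29, p=0.35).

(a) Moments:
E[X] = 10.1500
Var(X) = 6.5975
σ = √Var(X) = 2.5686

(b) Point probability using PMF:
P(X = 7) = 0.076897

(c) Cumulative probability using CDF:
P(X ≤ 14) = F(14) = 0.952363

(d) Range probability:
P(7 ≤ X ≤ 14) = P(X ≤ 14) - P(X ≤ 6)
                   = F(14) - F(6)
                   = 0.952363 - 0.073784
                   = 0.878579

This means approximately 87.9% of outcomes fall in the interval [7, 14].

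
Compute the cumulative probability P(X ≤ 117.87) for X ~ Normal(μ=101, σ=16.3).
0.849658

We have X ~ Normal(μ=101, σ=16.3).

The CDF gives us P(X ≤ k).

Using the CDF:
P(X ≤ 117.87) = 0.849658

This means there's approximately a 85.0% chance that X is at most 117.87.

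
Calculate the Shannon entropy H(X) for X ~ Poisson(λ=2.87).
1.9072 nats

We have X ~ Poisson(λ=2.87).

The Shannon entropy measures the uncertainty or information content of the distribution.

For a Poisson distribution with λ=2.87:
H(X) = 1.9072 nats

(In bits, this would be 2.7515 bits.)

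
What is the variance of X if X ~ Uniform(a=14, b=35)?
36.7500

We have X ~ Uniform(a=14, b=35).

For a Uniform distribution with a=14, b=35:
Var(X) = 36.7500

The variance measures the spread of the distribution around the mean.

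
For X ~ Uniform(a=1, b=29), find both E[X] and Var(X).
E[X] = 15.0000, Var(X) = 65.3333

We have X ~ Uniform(a=1, b=29).

For a Uniform distribution with a=1, b=29:

Expected value:
E[X] = 15.0000

Variance:
Var(X) = 65.3333

Standard deviation:
σ = √Var(X) = 8.0829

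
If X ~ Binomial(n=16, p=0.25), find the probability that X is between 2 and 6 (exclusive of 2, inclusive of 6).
0.723332

We have X ~ Binomial(n=16, p=0.25).

To find P(2 < X ≤ 6), we use:
P(2 < X ≤ 6) = P(X ≤ 6) - P(X ≤ 2)
                 = F(6) - F(2)
                 = 0.920443 - 0.197111
                 = 0.723332

So there's approximately a 72.3% chance that X falls in this range.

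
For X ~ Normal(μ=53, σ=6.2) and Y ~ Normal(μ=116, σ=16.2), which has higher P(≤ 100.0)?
X has higher probability (P(X ≤ 100.0) = 1.0000 > P(Y ≤ 100.0) = 0.1617)

Compute P(≤ 100.0) for each distribution:

X ~ Normal(μ=53, σ=6.2):
P(X ≤ 100.0) = 1.0000

Y ~ Normal(μ=116, σ=16.2):
P(Y ≤ 100.0) = 0.1617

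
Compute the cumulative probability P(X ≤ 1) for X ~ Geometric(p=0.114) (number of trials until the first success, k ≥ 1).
0.114000

We have X ~ Geometric(p=0.114) (number of trials until the first success, k ≥ 1).

The CDF gives us P(X ≤ k).

Using the CDF:
P(X ≤ 1) = 0.114000

This means there's approximately a 11.4% chance that X is at most 1.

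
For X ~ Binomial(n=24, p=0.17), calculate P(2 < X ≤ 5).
0.587410

We have X ~ Binomial(n=24, p=0.17).

To find P(2 < X ≤ 5), we use:
P(2 < X ≤ 5) = P(X ≤ 5) - P(X ≤ 2)
                 = F(5) - F(2)
                 = 0.787289 - 0.199879
                 = 0.587410

So there's approximately a 58.7% chance that X falls in this range.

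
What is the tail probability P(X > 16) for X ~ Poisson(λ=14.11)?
0.253677

We have X ~ Poisson(λ=14.11).

P(X > 16) = 1 - P(X ≤ 16)
                = 1 - F(16)
                = 1 - 0.746323
                = 0.253677

So there's approximately a 25.4% chance that X exceeds 16.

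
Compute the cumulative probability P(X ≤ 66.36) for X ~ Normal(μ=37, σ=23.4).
0.895206

We have X ~ Normal(μ=37, σ=23.4).

The CDF gives us P(X ≤ k).

Using the CDF:
P(X ≤ 66.36) = 0.895206

This means there's approximately a 89.5% chance that X is at most 66.36.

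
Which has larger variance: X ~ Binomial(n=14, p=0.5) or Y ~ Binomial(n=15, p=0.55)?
Y has larger variance (3.7125 > 3.5000)

Compute the variance for each distribution:

X ~ Binomial(n=14, p=0.5):
Var(X) = 3.5000

Y ~ Binomial(n=15, p=0.55):
Var(Y) = 3.7125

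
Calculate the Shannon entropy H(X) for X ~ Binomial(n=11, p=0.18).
1.6262 nats

We have X ~ Binomial(n=11, p=0.18).

The Shannon entropy measures the uncertainty or information content of the distribution.

For a Binomial distribution with n=11, p=0.18:
H(X) = 1.6262 nats

(In bits, this would be 2.3461 bits.)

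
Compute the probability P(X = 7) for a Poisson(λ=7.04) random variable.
0.148986

We have X ~ Poisson(λ=7.04).

For a Poisson distribution, the PMF gives us the probability of each outcome.

Using the PMF formula:
P(X = 7) = 0.148986

Rounded to 4 decimal places: 0.1490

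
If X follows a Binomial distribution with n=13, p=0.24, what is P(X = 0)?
0.028221

We have X ~ Binomial(n=13, p=0.24).

For a Binomial distribution, the PMF gives us the probability of each outcome.

Using the PMF formula:
P(X = 0) = 0.028221

Rounded to 4 decimal places: 0.0282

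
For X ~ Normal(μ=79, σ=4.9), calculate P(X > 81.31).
0.318667

We have X ~ Normal(μ=79, σ=4.9).

P(X > 81.31) = 1 - P(X ≤ 81.31)
                = 1 - F(81.31)
                = 1 - 0.681333
                = 0.318667

So there's approximately a 31.9% chance that X exceeds 81.31.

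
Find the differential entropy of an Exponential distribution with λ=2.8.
-0.0296 nats

We have X ~ Exponential(λ=2.8).

The differential entropy measures the uncertainty or information content of the distribution.

For an Exponential distribution with λ=2.8:
h(X) = -0.0296 nats

(In bits, this would be -0.0427 bits.)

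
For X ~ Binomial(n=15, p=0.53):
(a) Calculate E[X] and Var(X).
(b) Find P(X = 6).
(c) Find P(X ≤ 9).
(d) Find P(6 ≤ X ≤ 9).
(a) E[X] = 7.9500, Var(X) = 3.7365
(b) P(X = 6) = 0.124148
(c) P(X ≤ 9) = 0.787520
(d) P(6 ≤ X ≤ 9) = 0.685140

We have X ~ Binomial(n=15, p=0.53).

(a) Moments:
E[X] = 7.9500
Var(X) = 3.7365
σ = √Var(X) = 1.9330

(b) Point probability using PMF:
P(X = 6) = 0.124148

(c) Cumulative probability using CDF:
P(X ≤ 9) = F(9) = 0.787520

(d) Range probability:
P(6 ≤ X ≤ 9) = P(X ≤ 9) - P(X ≤ 5)
                   = F(9) - F(5)
                   = 0.787520 - 0.102380
                   = 0.685140

This means approximately 68.5% of outcomes fall in the interval [6, 9].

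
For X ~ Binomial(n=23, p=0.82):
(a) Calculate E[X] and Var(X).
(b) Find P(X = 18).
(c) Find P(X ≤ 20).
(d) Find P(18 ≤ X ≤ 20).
(a) E[X] = 18.8600, Var(X) = 3.3948
(b) P(X = 18) = 0.178642
(c) P(X ≤ 20) = 0.810007
(d) P(18 ≤ X ≤ 20) = 0.587929

We have X ~ Binomial(n=23, p=0.82).

(a) Moments:
E[X] = 18.8600
Var(X) = 3.3948
σ = √Var(X) = 1.8425

(b) Point probability using PMF:
P(X = 18) = 0.178642

(c) Cumulative probability using CDF:
P(X ≤ 20) = F(20) = 0.810007

(d) Range probability:
P(18 ≤ X ≤ 20) = P(X ≤ 20) - P(X ≤ 17)
                   = F(20) - F(17)
                   = 0.810007 - 0.222078
                   = 0.587929

This means approximately 58.8% of outcomes fall in the interval [18, 20].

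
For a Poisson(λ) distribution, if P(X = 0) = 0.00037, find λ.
λ = 7.9020

For a Poisson(λ) distribution, the PMF at 0 is:
P(X = 0) = λ^0 e^(-λ) / 0! = e^(-λ)

Given P(X = 0) = 0.00037:
e^(-λ) = 0.00037
-λ = ln(0.00037)
λ = -ln(0.00037) = 7.9020

Verification: e^(-7.9020) = 0.00037 ✓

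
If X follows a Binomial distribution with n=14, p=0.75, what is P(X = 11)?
0.240212

We have X ~ Binomial(n=14, p=0.75).

For a Binomial distribution, the PMF gives us the probability of each outcome.

Using the PMF formula:
P(X = 11) = 0.240212

Rounded to 4 decimal places: 0.2402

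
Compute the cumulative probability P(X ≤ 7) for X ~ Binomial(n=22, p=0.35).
0.473559

We have X ~ Binomial(n=22, p=0.35).

The CDF gives us P(X ≤ k).

Using the CDF:
P(X ≤ 7) = 0.473559

This means there's approximately a 47.4% chance that X is at most 7.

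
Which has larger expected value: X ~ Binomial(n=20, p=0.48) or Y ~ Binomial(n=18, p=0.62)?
Y has larger mean (11.1600 > 9.6000)

Compute the expected value for each distribution:

X ~ Binomial(n=20, p=0.48):
E[X] = 9.6000

Y ~ Binomial(n=18, p=0.62):
E[Y] = 11.1600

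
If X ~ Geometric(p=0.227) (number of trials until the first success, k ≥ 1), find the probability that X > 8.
0.127478

We have X ~ Geometric(p=0.227) (number of trials until the first success, k ≥ 1).

P(X > 8) = 1 - P(X ≤ 8)
                = 1 - F(8)
                = 1 - 0.872522
                = 0.127478

So there's approximately a 12.7% chance that X exceeds 8.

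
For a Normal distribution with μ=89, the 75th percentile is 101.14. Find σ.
σ = 17.9988

For X ~ Normal(μ, σ), the p-th percentile satisfies x = μ + z_p × σ,
where z_p = Φ⁻¹(p) is the standard normal quantile.

Step 1: z_{0.75} = Φ⁻¹(0.75) = 0.6745

Step 2: Solve for σ:
101.14 = 89 + 0.6745 × σ
σ = (101.14 - 89) / 0.6745
σ = 12.14 / 0.6745
σ = 17.9988

Verification: μ + z × σ = 89 + 0.6745 × 17.9988 = 101.14 ✓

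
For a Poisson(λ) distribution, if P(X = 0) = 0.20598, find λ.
λ = 1.5800

For a Poisson(λ) distribution, the PMF at 0 is:
P(X = 0) = λ^0 e^(-λ) / 0! = e^(-λ)

Given P(X = 0) = 0.20598:
e^(-λ) = 0.20598
-λ = ln(0.20598)
λ = -ln(0.20598) = 1.5800

Verification: e^(-1.5800) = 0.20598 ✓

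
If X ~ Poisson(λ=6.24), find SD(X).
2.4980

We have X ~ Poisson(λ=6.24).

For a Poisson distribution with λ=6.24:
σ = √Var(X) = 2.4980

The standard deviation is the square root of the variance.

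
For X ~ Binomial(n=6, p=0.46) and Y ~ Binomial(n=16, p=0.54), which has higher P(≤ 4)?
X has higher probability (P(X ≤ 4) = 0.9238 > P(Y ≤ 4) = 0.0183)

Compute P(≤ 4) for each distribution:

X ~ Binomial(n=6, p=0.46):
P(X ≤ 4) = 0.9238

Y ~ Binomial(n=16, p=0.54):
P(Y ≤ 4) = 0.0183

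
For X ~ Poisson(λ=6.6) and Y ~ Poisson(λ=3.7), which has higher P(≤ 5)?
Y has higher probability (P(Y ≤ 5) = 0.8301 > P(X ≤ 5) = 0.3547)

Compute P(≤ 5) for each distribution:

X ~ Poisson(λ=6.6):
P(X ≤ 5) = 0.3547

Y ~ Poisson(λ=3.7):
P(Y ≤ 5) = 0.8301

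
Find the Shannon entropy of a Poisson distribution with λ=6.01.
2.3002 nats

We have X ~ Poisson(λ=6.01).

The Shannon entropy measures the uncertainty or information content of the distribution.

For a Poisson distribution with λ=6.01:
H(X) = 2.3002 nats

(In bits, this would be 3.3184 bits.)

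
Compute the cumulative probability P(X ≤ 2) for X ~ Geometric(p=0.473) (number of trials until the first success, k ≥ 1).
0.722271

We have X ~ Geometric(p=0.473) (number of trials until the first success, k ≥ 1).

The CDF gives us P(X ≤ k).

Using the CDF:
P(X ≤ 2) = 0.722271

This means there's approximately a 72.2% chance that X is at most 2.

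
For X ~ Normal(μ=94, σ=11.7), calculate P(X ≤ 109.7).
0.910183

We have X ~ Normal(μ=94, σ=11.7).

The CDF gives us P(X ≤ k).

Using the CDF:
P(X ≤ 109.7) = 0.910183

This means there's approximately a 91.0% chance that X is at most 109.7.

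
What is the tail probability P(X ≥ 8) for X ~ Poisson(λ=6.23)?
0.288246

We have X ~ Poisson(λ=6.23).

For discrete distributions, P(X ≥ 8) = 1 - P(X ≤ 7).

P(X ≤ 7) = 0.711754
P(X ≥ 8) = 1 - 0.711754 = 0.288246

So there's approximately a 28.8% chance that X is at least 8.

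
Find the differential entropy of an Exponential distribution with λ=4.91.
-0.5913 nats

We have X ~ Exponential(λ=4.91).

The differential entropy measures the uncertainty or information content of the distribution.

For an Exponential distribution with λ=4.91:
h(X) = -0.5913 nats

(In bits, this would be -0.8530 bits.)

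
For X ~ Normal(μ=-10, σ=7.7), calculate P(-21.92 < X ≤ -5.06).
0.678615

We have X ~ Normal(μ=-10, σ=7.7).

To find P(-21.92 < X ≤ -5.06), we use:
P(-21.92 < X ≤ -5.06) = P(X ≤ -5.06) - P(X ≤ -21.92)
                 = F(-5.06) - F(-21.92)
                 = 0.739420 - 0.060805
                 = 0.678615

So there's approximately a 67.9% chance that X falls in this range.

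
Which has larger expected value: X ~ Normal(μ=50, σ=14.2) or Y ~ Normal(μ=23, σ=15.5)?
X has larger mean (50.0000 > 23.0000)

Compute the expected value for each distribution:

X ~ Normal(μ=50, σ=14.2):
E[X] = 50.0000

Y ~ Normal(μ=23, σ=15.5):
E[Y] = 23.0000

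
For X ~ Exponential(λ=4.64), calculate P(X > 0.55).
0.077926

We have X ~ Exponential(λ=4.64).

P(X > 0.55) = 1 - P(X ≤ 0.55)
                = 1 - F(0.55)
                = 1 - 0.922074
                = 0.077926

So there's approximately a 7.8% chance that X exceeds 0.55.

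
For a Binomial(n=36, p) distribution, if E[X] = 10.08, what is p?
p = 0.28

For a Binomial(n, p) distribution:
E[X] = n × p

Given n = 36 and E[X] = 10.08:
10.08 = 36 × p
p = 10.08 / 36 = 0.28

Verification: Binomial(36, 0.28) has E[X] = 10.08 ✓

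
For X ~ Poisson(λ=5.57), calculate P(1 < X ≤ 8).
0.863287

We have X ~ Poisson(λ=5.57).

To find P(1 < X ≤ 8), we use:
P(1 < X ≤ 8) = P(X ≤ 8) - P(X ≤ 1)
                 = F(8) - F(1)
                 = 0.888321 - 0.025035
                 = 0.863287

So there's approximately a 86.3% chance that X falls in this range.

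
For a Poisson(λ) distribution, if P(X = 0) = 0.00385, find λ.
λ = 5.5597

For a Poisson(λ) distribution, the PMF at 0 is:
P(X = 0) = λ^0 e^(-λ) / 0! = e^(-λ)

Given P(X = 0) = 0.00385:
e^(-λ) = 0.00385
-λ = ln(0.00385)
λ = -ln(0.00385) = 5.5597

Verification: e^(-5.5597) = 0.00385 ✓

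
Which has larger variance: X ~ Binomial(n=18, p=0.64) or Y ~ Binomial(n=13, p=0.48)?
X has larger variance (4.1472 > 3.2448)

Compute the variance for each distribution:

X ~ Binomial(n=18, p=0.64):
Var(X) = 4.1472

Y ~ Binomial(n=13, p=0.48):
Var(Y) = 3.2448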